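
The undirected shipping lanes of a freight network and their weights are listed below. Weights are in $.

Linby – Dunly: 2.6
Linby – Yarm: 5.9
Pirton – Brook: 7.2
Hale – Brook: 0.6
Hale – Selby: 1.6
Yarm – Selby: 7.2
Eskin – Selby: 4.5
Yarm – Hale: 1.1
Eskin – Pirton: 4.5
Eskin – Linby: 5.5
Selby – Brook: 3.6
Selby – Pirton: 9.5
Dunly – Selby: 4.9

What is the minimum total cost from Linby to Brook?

Enumerating some paths:
Linby - Dunly - Selby - Hale - Brook: 2.6+4.9+1.6+0.6 = 9.7
Linby - Yarm - Hale - Brook: 5.9+1.1+0.6 = 7.6
Cheapest is Linby - Yarm - Hale - Brook at $7.6.

$7.6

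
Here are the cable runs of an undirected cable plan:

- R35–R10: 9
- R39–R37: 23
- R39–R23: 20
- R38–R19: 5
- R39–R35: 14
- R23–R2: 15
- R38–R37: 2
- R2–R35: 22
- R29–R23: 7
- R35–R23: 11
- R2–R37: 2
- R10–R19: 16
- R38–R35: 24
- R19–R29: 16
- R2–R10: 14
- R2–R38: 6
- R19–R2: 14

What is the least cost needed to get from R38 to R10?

18

Running Dijkstra from R38:
R38: 0
R37: 2  (via R38)
R2: 4  (via R37)
R19: 5  (via R38)
R10: 18  (via R2)
Shortest route: R38–R37–R2–R10 = 18.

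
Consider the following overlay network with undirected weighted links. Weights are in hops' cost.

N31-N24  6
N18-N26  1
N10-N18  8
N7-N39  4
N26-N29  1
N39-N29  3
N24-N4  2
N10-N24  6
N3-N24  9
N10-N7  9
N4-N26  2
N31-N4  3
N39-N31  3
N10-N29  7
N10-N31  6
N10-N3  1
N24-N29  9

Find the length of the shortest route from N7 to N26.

8 hops' cost

Compare a few routes:
N7 → N39 → N31 → N4 → N26: 4+3+3+2 = 12
N7 → N10 → N29 → N26: 9+7+1 = 17
N7 → N39 → N29 → N26: 4+3+1 = 8
Cheapest is N7 → N39 → N29 → N26 at 8 hops' cost.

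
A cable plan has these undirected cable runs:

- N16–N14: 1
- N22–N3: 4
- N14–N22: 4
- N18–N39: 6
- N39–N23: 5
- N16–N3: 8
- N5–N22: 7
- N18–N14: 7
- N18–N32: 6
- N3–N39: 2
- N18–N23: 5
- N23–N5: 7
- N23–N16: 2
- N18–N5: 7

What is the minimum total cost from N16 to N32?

13

Compare a few routes:
N16–N23–N5–N18–N32: 2+7+7+6 = 22
N16–N14–N18–N32: 1+7+6 = 14
N16–N23–N39–N18–N32: 2+5+6+6 = 19
N16–N23–N18–N32: 2+5+6 = 13
Cheapest is N16–N23–N18–N32 at 13.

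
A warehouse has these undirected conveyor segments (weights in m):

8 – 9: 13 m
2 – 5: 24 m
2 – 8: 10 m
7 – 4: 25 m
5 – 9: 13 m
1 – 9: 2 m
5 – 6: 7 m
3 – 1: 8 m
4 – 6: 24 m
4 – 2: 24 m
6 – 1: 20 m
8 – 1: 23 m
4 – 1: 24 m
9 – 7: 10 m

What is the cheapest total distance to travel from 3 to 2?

Settle nodes by increasing distance from 3:
3: 0
1: 8  (via 3)
9: 10  (via 1)
7: 20  (via 9)
5: 23  (via 9)
8: 23  (via 9)
6: 28  (via 1)
4: 32  (via 1)
2: 33  (via 8)
Shortest route: 3 → 1 → 9 → 8 → 2 = 33 m.

33 m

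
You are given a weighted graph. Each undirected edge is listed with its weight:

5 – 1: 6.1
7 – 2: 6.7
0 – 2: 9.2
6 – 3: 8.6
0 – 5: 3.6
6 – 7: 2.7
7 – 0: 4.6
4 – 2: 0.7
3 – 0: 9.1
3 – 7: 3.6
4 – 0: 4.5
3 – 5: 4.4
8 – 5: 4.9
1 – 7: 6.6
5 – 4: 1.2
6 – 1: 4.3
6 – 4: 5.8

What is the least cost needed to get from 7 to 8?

12.9

Running Dijkstra from 7:
7: 0
6: 2.7  (via 7)
3: 3.6  (via 7)
0: 4.6  (via 7)
1: 6.6  (via 7)
2: 6.7  (via 7)
4: 7.4  (via 2)
5: 8  (via 3)
8: 12.9  (via 5)
Shortest route: 7–3–5–8 = 12.9.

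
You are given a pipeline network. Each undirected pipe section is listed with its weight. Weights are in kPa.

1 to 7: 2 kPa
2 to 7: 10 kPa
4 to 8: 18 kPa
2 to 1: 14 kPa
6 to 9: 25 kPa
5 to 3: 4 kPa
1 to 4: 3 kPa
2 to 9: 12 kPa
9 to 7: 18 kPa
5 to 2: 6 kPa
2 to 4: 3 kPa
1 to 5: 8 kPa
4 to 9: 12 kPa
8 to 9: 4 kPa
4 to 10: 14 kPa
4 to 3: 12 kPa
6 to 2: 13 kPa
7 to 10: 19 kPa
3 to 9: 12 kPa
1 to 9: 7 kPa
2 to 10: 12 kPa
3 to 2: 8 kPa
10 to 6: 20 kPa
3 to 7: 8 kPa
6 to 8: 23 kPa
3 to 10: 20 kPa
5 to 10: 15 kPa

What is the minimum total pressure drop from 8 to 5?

Candidate routes:
8–9–1–5: 4+7+8 = 19
8–9–1–4–2–5: 4+7+3+3+6 = 23
8–9–3–5: 4+12+4 = 20
8–9–2–5: 4+12+6 = 22
The minimum is 19 kPa via 8–9–1–5.

19 kPa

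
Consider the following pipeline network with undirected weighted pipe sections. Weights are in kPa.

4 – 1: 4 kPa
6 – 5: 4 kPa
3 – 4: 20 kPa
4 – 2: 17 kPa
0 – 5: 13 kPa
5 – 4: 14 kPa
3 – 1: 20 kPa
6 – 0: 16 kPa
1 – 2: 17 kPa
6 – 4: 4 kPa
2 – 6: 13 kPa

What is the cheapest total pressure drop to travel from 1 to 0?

Running Dijkstra from 1:
1: 0
4: 4  (via 1)
6: 8  (via 4)
5: 12  (via 6)
2: 17  (via 1)
3: 20  (via 1)
0: 24  (via 6)
Shortest route: 1 → 4 → 6 → 0 = 24 kPa.

24 kPa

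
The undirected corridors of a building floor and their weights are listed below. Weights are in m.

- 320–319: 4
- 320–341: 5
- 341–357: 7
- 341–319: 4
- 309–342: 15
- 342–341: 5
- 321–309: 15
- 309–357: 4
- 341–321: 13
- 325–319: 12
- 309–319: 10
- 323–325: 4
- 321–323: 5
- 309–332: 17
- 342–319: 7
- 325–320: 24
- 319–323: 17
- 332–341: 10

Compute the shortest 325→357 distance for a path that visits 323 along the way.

28 m

Shortest 325→323: 325 → 323 = 4
Shortest 323→357: 323 → 321 → 309 → 357 = 24
Total via 323: 4 + 24 = 28 m.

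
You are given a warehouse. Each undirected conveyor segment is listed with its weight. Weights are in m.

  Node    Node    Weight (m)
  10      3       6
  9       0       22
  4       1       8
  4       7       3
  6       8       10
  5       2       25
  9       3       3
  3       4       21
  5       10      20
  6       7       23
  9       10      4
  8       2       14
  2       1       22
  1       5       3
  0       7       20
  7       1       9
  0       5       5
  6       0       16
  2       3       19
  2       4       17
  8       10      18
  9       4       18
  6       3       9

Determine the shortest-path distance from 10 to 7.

Compare a few routes:
10 → 9 → 4 → 7: 4+18+3 = 25
10 → 3 → 9 → 4 → 7: 6+3+18+3 = 30
The minimum is 25 m via 10 → 9 → 4 → 7.

25 m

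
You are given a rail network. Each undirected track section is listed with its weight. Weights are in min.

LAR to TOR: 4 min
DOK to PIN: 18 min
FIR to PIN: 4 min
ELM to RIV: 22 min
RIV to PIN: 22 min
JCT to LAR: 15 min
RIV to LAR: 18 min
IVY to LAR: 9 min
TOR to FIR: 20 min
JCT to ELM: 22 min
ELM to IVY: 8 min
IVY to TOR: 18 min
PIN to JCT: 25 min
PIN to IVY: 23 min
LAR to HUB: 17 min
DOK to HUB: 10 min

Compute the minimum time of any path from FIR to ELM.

35 min

Enumerating some paths:
FIR - TOR - IVY - ELM: 20+18+8 = 46
FIR - TOR - LAR - IVY - ELM: 20+4+9+8 = 41
FIR - PIN - IVY - ELM: 4+23+8 = 35
Cheapest is FIR - PIN - IVY - ELM at 35 min.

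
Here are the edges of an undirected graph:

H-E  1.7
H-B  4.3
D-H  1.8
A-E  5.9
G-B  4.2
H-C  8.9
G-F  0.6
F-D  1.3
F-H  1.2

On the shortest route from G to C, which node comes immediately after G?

F

Compare a few routes:
G → F → D → H → C: 0.6+1.3+1.8+8.9 = 12.6
G → F → H → C: 0.6+1.2+8.9 = 10.7
Cheapest is G → F → H → C at 10.7.
So from G the first move is to F.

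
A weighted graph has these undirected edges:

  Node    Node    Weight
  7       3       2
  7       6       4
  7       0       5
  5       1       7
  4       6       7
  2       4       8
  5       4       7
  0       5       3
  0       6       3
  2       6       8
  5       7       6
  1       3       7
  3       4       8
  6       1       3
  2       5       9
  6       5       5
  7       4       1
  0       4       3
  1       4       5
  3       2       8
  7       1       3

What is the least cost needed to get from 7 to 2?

Candidate routes:
7–6–2: 4+8 = 12
7–3–2: 2+8 = 10
7–4–2: 1+8 = 9
Cheapest is 7–4–2 at 9.

9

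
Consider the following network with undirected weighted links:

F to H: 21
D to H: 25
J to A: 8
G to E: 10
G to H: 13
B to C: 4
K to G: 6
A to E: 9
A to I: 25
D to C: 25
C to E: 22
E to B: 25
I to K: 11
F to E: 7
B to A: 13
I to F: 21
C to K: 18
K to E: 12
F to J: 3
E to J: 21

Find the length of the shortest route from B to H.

Enumerating some paths:
B → A → J → F → H: 13+8+3+21 = 45
B → C → K → G → H: 4+18+6+13 = 41
The minimum is 41 via B → C → K → G → H.

41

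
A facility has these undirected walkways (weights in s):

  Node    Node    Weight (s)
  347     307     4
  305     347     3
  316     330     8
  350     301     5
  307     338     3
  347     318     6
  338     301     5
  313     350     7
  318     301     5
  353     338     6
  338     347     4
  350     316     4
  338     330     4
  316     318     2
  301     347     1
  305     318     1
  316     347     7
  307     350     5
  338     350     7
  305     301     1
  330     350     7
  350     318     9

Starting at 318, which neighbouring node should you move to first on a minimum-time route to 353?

Enumerating some paths:
318 → 305 → 347 → 338 → 353: 1+3+4+6 = 14
318 → 305 → 301 → 338 → 353: 1+1+5+6 = 13
Cheapest is 318 → 305 → 301 → 338 → 353 at 13 s.
So from 318 the first move is to 305.

305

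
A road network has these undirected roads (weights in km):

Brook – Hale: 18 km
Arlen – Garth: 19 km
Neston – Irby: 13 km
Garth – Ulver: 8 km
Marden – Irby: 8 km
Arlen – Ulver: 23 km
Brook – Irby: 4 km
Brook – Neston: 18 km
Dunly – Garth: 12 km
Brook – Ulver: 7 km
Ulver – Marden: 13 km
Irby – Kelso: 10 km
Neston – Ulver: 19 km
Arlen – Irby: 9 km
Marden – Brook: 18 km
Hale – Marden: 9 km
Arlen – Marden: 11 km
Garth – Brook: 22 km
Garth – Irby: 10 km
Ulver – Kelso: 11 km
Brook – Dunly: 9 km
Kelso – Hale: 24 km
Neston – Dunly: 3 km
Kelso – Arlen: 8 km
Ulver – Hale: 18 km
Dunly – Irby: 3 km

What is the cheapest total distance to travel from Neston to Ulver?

Settle nodes by increasing distance from Neston:
Neston: 0
Dunly: 3  (via Neston)
Irby: 6  (via Dunly)
Brook: 10  (via Irby)
Marden: 14  (via Irby)
Garth: 15  (via Dunly)
Arlen: 15  (via Irby)
Kelso: 16  (via Irby)
Ulver: 17  (via Brook)
Shortest route: Neston–Dunly–Irby–Brook–Ulver = 17 km.

17 km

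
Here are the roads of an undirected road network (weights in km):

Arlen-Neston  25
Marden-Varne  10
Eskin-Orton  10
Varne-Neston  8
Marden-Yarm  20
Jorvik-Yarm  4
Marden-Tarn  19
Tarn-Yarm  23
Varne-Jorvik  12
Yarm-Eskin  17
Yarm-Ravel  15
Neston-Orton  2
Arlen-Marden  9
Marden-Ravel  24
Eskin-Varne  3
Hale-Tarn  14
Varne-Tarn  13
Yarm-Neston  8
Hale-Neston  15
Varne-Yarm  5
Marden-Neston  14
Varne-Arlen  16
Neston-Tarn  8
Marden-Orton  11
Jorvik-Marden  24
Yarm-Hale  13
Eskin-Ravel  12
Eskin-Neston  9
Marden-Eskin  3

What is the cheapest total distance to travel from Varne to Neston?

8 km

Candidate routes:
Varne - Eskin - Neston: 3+9 = 12
Varne - Yarm - Neston: 5+8 = 13
Varne - Neston: 8 = 8
The minimum is 8 km via Varne - Neston.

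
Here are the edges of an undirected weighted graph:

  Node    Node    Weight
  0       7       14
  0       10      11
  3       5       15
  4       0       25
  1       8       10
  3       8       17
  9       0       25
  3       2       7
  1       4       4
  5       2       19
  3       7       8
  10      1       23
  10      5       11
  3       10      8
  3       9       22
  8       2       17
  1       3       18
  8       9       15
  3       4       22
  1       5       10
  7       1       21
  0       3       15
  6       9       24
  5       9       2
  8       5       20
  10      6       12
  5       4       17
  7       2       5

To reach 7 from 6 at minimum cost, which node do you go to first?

10

Enumerating some paths:
6 - 10 - 3 - 2 - 7: 12+8+7+5 = 32
6 - 10 - 3 - 7: 12+8+8 = 28
The minimum is 28 via 6 - 10 - 3 - 7.
So from 6 the first move is to 10.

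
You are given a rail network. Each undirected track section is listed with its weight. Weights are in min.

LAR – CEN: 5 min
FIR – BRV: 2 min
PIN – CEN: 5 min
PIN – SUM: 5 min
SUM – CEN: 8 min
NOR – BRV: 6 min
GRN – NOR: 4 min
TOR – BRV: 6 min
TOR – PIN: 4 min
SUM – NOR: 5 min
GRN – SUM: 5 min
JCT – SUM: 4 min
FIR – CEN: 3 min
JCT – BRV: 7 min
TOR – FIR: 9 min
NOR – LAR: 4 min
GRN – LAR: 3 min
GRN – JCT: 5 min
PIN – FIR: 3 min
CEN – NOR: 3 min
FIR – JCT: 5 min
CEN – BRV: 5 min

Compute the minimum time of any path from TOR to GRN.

14 min

Shortest distances from TOR:
TOR: 0
PIN: 4  (via TOR)
BRV: 6  (via TOR)
FIR: 7  (via PIN)
SUM: 9  (via PIN)
CEN: 9  (via PIN)
NOR: 12  (via BRV)
JCT: 12  (via FIR)
GRN: 14  (via SUM)
Shortest route: TOR–PIN–SUM–GRN = 14 min.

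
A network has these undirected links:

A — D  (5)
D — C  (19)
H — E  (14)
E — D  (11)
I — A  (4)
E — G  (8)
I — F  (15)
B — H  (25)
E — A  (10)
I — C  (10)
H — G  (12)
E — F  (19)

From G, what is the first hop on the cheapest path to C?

Compare a few routes:
G–E–D–A–I–C: 8+11+5+4+10 = 38
G–E–A–D–C: 8+10+5+19 = 42
G–E–A–I–C: 8+10+4+10 = 32
G–E–D–C: 8+11+19 = 38
The minimum is 32 via G–E–A–I–C.
So from G the first move is to E.

E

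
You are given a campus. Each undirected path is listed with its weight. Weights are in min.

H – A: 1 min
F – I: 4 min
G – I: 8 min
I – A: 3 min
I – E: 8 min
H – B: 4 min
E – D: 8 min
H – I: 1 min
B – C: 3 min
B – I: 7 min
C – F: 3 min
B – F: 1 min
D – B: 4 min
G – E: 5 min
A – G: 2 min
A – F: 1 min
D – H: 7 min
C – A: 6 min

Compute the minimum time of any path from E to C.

11 min

Settle nodes by increasing distance from E:
E: 0
G: 5  (via E)
A: 7  (via G)
D: 8  (via E)
F: 8  (via A)
H: 8  (via A)
I: 8  (via E)
B: 9  (via F)
C: 11  (via F)
Shortest route: E → G → A → F → C = 11 min.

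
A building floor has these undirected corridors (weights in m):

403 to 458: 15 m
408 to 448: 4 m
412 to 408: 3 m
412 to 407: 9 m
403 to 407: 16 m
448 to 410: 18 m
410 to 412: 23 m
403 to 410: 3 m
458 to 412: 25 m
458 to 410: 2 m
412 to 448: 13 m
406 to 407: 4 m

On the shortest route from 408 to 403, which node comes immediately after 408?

448

Enumerating some paths:
408 → 448 → 410 → 403: 4+18+3 = 25
408 → 412 → 407 → 403: 3+9+16 = 28
The minimum is 25 m via 408 → 448 → 410 → 403.
So from 408 the first move is to 448.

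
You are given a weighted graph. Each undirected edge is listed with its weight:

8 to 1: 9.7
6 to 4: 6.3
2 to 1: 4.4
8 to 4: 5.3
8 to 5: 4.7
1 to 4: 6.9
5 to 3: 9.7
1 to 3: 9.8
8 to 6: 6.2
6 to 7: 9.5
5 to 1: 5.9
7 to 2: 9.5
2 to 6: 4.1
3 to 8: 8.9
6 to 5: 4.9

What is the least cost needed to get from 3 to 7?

23.7

Enumerating some paths:
3–8–6–7: 8.9+6.2+9.5 = 24.6
3–5–6–7: 9.7+4.9+9.5 = 24.1
3–1–2–7: 9.8+4.4+9.5 = 23.7
The minimum is 23.7 via 3–1–2–7.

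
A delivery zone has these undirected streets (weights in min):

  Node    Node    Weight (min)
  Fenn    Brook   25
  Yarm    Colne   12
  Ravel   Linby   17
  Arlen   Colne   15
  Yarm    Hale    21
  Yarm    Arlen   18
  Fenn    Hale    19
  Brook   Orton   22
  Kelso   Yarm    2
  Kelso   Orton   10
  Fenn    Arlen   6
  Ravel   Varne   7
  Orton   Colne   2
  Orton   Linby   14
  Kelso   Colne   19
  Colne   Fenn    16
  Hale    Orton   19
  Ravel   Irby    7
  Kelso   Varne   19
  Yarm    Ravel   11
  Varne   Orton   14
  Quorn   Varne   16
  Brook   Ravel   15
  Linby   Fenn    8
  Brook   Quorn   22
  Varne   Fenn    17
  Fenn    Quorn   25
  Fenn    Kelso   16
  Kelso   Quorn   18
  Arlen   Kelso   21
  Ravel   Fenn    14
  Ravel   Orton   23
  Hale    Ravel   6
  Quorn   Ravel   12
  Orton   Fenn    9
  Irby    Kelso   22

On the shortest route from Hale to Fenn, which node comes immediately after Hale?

Fenn

Candidate routes:
Hale–Fenn: 19 = 19
Hale–Ravel–Fenn: 6+14 = 20
Cheapest is Hale–Fenn at 19 min.
So from Hale the first move is to Fenn.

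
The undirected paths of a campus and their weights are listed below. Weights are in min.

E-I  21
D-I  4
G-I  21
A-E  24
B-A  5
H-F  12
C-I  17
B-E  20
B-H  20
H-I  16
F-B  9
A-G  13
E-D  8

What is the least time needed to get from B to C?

49 min

Shortest distances from B:
B: 0
A: 5  (via B)
F: 9  (via B)
G: 18  (via A)
E: 20  (via B)
H: 20  (via B)
D: 28  (via E)
I: 32  (via D)
C: 49  (via I)
Shortest route: B → E → D → I → C = 49 min.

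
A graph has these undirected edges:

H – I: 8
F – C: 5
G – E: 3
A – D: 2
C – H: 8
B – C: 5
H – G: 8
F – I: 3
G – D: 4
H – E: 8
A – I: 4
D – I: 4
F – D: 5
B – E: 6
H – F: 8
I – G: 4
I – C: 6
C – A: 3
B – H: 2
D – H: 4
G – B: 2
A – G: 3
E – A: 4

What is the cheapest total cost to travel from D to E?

6

Enumerating some paths:
D–A–E: 2+4 = 6
D–G–E: 4+3 = 7
Cheapest is D–A–E at 6.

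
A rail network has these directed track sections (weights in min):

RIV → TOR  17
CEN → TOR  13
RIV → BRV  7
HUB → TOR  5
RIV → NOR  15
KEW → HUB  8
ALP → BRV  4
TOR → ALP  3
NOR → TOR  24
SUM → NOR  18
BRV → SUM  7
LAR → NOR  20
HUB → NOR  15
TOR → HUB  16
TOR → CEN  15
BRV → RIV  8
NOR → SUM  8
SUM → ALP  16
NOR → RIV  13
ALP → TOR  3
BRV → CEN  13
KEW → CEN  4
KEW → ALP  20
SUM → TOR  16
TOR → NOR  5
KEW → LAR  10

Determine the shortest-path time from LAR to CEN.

53 min

Settle nodes by increasing distance from LAR:
LAR: 0
NOR: 20  (via LAR)
SUM: 28  (via NOR)
RIV: 33  (via NOR)
BRV: 40  (via RIV)
ALP: 44  (via SUM)
TOR: 44  (via NOR)
CEN: 53  (via BRV)
Shortest route: LAR–NOR–RIV–BRV–CEN = 53 min.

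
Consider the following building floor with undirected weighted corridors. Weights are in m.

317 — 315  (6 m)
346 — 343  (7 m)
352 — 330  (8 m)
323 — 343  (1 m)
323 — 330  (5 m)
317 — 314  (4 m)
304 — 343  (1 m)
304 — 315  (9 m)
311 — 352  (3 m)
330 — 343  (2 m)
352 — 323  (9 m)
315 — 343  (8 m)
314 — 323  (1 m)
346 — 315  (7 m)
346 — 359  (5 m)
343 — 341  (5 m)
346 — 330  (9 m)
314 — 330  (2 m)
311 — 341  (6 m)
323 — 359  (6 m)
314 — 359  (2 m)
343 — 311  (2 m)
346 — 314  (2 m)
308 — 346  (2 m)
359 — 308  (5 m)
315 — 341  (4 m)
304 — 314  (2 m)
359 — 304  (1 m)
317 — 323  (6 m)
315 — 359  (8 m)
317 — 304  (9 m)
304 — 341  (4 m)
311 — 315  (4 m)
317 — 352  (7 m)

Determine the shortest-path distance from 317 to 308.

8 m

Settle nodes by increasing distance from 317:
317: 0
314: 4  (via 317)
323: 5  (via 314)
330: 6  (via 314)
315: 6  (via 317)
346: 6  (via 314)
359: 6  (via 314)
304: 6  (via 314)
343: 6  (via 323)
352: 7  (via 317)
311: 8  (via 343)
308: 8  (via 346)
Shortest route: 317 → 314 → 346 → 308 = 8 m.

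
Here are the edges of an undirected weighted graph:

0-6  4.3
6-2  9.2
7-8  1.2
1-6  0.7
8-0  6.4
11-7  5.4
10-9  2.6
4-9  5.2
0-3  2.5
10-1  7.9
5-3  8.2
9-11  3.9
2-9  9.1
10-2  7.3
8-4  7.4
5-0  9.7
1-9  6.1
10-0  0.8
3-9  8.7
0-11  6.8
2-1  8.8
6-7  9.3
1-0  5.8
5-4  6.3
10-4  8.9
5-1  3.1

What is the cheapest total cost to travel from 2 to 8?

Settle nodes by increasing distance from 2:
2: 0
10: 7.3  (via 2)
0: 8.1  (via 10)
1: 8.8  (via 2)
9: 9.1  (via 2)
6: 9.2  (via 2)
3: 10.6  (via 0)
5: 11.9  (via 1)
11: 13  (via 9)
4: 14.3  (via 9)
8: 14.5  (via 0)
Shortest route: 2 → 10 → 0 → 8 = 14.5.

14.5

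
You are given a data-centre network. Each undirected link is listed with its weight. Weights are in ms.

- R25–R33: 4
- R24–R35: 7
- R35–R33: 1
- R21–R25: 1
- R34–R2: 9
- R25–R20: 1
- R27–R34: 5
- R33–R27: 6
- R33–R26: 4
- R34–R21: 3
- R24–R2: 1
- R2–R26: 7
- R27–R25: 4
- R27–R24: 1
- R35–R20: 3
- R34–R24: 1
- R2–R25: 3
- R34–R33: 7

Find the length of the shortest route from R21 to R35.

Settle nodes by increasing distance from R21:
R21: 0
R25: 1  (via R21)
R20: 2  (via R25)
R34: 3  (via R21)
R2: 4  (via R25)
R24: 4  (via R34)
R27: 5  (via R25)
R33: 5  (via R25)
R35: 5  (via R20)
Shortest route: R21–R25–R20–R35 = 5 ms.

5 ms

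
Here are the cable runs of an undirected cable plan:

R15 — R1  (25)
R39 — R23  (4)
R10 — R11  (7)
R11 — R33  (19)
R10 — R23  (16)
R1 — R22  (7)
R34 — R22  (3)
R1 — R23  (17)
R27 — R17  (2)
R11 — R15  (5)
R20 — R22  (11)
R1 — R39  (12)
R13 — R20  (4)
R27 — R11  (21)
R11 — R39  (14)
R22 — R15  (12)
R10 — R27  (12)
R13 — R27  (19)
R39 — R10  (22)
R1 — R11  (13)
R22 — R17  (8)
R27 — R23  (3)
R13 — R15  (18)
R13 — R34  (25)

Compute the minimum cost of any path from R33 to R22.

36

Shortest distances from R33:
R33: 0
R11: 19  (via R33)
R15: 24  (via R11)
R10: 26  (via R11)
R1: 32  (via R11)
R39: 33  (via R11)
R22: 36  (via R15)
Shortest route: R33–R11–R15–R22 = 36.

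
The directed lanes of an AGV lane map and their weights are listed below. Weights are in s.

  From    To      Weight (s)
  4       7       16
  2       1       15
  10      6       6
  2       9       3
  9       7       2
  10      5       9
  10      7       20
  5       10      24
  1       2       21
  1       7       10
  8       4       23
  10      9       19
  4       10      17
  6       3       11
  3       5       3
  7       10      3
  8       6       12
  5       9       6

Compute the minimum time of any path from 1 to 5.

Enumerating some paths:
1 - 7 - 10 - 5: 10+3+9 = 22
1 - 7 - 10 - 6 - 3 - 5: 10+3+6+11+3 = 33
Cheapest is 1 - 7 - 10 - 5 at 22 s.

22 s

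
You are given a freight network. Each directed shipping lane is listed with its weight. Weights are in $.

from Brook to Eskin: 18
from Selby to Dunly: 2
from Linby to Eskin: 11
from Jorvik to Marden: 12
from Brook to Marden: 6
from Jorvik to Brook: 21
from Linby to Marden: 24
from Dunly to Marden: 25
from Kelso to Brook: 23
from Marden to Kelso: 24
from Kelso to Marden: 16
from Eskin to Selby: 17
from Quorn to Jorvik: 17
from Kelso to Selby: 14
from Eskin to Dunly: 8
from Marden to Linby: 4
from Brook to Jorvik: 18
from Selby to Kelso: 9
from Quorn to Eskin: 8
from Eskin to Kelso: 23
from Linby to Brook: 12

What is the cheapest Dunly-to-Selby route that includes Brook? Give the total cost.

$76

Shortest Dunly→Brook: Dunly → Marden → Linby → Brook = 41
Best Brook to Selby: Brook → Eskin → Selby costing 35
Total via Brook: 41 + 35 = $76.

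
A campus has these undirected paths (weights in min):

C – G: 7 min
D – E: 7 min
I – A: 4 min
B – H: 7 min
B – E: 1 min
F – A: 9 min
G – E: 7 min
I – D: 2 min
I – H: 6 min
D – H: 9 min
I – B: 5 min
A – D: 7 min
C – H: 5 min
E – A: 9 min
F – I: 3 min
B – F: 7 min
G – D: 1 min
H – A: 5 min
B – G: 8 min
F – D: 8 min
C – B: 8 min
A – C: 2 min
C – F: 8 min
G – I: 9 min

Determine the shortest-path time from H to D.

8 min

Running Dijkstra from H:
H: 0
A: 5  (via H)
C: 5  (via H)
I: 6  (via H)
B: 7  (via H)
D: 8  (via I)
Shortest route: H → I → D = 8 min.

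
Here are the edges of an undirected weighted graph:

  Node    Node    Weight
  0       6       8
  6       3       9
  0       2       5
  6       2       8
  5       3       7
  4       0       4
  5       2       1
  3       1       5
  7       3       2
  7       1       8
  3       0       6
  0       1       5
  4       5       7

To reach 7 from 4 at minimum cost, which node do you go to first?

0

Compare a few routes:
4 → 0 → 3 → 7: 4+6+2 = 12
4 → 0 → 1 → 7: 4+5+8 = 17
4 → 5 → 3 → 7: 7+7+2 = 16
4 → 0 → 1 → 3 → 7: 4+5+5+2 = 16
Cheapest is 4 → 0 → 3 → 7 at 12.
So from 4 the first move is to 0.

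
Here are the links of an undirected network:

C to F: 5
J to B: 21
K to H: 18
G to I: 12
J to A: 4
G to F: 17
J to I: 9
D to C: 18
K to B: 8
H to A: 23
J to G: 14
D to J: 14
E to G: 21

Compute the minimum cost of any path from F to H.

Enumerating some paths:
F → C → D → J → A → H: 5+18+14+4+23 = 64
F → G → J → A → H: 17+14+4+23 = 58
F → G → I → J → A → H: 17+12+9+4+23 = 65
F → G → J → B → K → H: 17+14+21+8+18 = 78
Cheapest is F → G → J → A → H at 58.

58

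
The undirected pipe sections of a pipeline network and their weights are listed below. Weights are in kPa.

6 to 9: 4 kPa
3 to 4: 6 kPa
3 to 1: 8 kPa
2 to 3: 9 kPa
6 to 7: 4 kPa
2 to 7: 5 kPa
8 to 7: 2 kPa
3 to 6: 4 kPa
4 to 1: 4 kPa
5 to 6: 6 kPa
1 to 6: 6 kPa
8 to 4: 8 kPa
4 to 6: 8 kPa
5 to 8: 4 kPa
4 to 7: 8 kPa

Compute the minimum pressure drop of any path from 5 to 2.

11 kPa

Compare a few routes:
5 → 8 → 7 → 2: 4+2+5 = 11
5 → 6 → 3 → 2: 6+4+9 = 19
5 → 6 → 7 → 2: 6+4+5 = 15
The minimum is 11 kPa via 5 → 8 → 7 → 2.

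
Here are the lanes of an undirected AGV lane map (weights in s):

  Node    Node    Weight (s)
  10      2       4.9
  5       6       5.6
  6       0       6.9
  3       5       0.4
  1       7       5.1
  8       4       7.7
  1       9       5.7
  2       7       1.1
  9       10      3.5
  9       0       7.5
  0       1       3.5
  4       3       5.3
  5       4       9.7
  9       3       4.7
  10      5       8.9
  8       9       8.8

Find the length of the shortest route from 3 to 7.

14.2 s

Compare a few routes:
3–9–1–7: 4.7+5.7+5.1 = 15.5
3–5–10–2–7: 0.4+8.9+4.9+1.1 = 15.3
3–9–10–2–7: 4.7+3.5+4.9+1.1 = 14.2
The minimum is 14.2 s via 3–9–10–2–7.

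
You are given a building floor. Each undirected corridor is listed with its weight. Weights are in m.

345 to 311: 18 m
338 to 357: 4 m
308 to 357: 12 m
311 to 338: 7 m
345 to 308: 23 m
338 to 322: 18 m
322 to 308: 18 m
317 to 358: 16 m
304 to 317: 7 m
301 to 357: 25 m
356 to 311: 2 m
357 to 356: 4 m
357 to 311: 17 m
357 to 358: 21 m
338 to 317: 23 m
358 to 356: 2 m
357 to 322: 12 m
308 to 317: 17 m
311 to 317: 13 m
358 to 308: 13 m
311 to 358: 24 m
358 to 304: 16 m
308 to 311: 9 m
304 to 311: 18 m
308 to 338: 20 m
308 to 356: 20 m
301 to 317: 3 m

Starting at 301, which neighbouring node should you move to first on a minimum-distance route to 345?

317

Compare a few routes:
301 - 317 - 304 - 311 - 345: 3+7+18+18 = 46
301 - 317 - 311 - 345: 3+13+18 = 34
301 - 317 - 358 - 356 - 311 - 345: 3+16+2+2+18 = 41
301 - 317 - 308 - 345: 3+17+23 = 43
The minimum is 34 m via 301 - 317 - 311 - 345.
So from 301 the first move is to 317.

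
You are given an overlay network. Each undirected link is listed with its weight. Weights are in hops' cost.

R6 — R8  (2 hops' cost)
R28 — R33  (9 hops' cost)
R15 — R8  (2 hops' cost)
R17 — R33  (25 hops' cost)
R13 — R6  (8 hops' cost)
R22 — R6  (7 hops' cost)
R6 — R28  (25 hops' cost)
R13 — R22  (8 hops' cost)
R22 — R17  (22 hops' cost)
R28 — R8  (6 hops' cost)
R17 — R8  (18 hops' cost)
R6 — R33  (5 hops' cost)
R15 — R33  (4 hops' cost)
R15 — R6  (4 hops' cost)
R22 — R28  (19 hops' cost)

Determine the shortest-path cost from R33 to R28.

9 hops' cost

Running Dijkstra from R33:
R33: 0
R15: 4  (via R33)
R6: 5  (via R33)
R8: 6  (via R15)
R28: 9  (via R33)
Shortest route: R33 → R28 = 9 hops' cost.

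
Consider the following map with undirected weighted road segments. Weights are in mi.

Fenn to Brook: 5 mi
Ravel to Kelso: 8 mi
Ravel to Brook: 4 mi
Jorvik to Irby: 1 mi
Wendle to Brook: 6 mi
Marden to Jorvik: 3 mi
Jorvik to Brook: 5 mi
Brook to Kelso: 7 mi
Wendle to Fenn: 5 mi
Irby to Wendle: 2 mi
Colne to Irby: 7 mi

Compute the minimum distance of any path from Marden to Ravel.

12 mi

Shortest distances from Marden:
Marden: 0
Jorvik: 3  (via Marden)
Irby: 4  (via Jorvik)
Wendle: 6  (via Irby)
Brook: 8  (via Jorvik)
Fenn: 11  (via Wendle)
Colne: 11  (via Irby)
Ravel: 12  (via Brook)
Shortest route: Marden → Jorvik → Brook → Ravel = 12 mi.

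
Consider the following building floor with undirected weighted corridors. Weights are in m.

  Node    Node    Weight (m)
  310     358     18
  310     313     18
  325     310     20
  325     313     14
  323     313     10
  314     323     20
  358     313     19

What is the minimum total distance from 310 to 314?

48 m

Compare a few routes:
310 → 325 → 313 → 323 → 314: 20+14+10+20 = 64
310 → 313 → 323 → 314: 18+10+20 = 48
Cheapest is 310 → 313 → 323 → 314 at 48 m.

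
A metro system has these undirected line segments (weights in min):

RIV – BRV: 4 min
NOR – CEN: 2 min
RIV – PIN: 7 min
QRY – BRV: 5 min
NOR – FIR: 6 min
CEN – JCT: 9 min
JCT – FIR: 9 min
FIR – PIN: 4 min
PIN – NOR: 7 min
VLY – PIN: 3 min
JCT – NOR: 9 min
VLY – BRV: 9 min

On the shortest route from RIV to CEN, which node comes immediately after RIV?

PIN

Candidate routes:
RIV–BRV–VLY–PIN–NOR–CEN: 4+9+3+7+2 = 25
RIV–PIN–FIR–NOR–CEN: 7+4+6+2 = 19
RIV–BRV–VLY–PIN–FIR–NOR–CEN: 4+9+3+4+6+2 = 28
RIV–PIN–NOR–CEN: 7+7+2 = 16
Cheapest is RIV–PIN–NOR–CEN at 16 min.
So from RIV the first move is to PIN.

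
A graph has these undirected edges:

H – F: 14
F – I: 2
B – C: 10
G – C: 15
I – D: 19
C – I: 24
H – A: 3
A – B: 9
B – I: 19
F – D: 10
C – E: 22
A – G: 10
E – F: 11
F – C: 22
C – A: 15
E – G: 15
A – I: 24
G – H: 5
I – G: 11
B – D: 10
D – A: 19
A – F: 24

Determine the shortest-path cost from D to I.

Compare a few routes:
D → F → I: 10+2 = 12
D → I: 19 = 19
D → B → I: 10+19 = 29
The minimum is 12 via D → F → I.

12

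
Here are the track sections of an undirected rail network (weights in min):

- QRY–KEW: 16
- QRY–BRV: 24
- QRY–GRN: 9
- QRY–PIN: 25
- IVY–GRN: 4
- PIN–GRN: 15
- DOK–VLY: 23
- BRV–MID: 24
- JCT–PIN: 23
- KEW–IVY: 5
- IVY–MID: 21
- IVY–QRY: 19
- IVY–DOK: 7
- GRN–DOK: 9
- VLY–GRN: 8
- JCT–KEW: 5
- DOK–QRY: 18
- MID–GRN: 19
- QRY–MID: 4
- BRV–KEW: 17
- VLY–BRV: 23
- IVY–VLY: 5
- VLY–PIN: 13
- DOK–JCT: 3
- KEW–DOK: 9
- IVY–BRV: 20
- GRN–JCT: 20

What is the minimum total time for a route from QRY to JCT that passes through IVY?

23 min

Best QRY to IVY: QRY → GRN → IVY costing 13
Shortest IVY→JCT: IVY → KEW → JCT = 10
Total via IVY: 13 + 10 = 23 min.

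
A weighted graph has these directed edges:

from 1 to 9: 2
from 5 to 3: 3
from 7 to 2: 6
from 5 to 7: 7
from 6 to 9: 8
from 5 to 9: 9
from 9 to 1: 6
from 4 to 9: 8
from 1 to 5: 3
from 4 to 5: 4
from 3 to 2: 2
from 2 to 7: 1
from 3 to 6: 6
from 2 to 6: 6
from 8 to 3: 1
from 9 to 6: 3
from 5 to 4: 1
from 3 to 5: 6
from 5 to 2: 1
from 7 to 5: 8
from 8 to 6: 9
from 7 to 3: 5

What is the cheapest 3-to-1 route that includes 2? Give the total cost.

Best 3 to 2: 3–2 costing 2
Shortest 2→1: 2–6–9–1 = 20
Total via 2: 2 + 20 = 22.

22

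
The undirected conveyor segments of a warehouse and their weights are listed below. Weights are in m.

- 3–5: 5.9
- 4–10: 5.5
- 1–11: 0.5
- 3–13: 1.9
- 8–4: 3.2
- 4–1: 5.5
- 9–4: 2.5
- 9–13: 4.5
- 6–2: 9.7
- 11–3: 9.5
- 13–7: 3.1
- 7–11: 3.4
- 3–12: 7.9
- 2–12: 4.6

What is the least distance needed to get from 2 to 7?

Settle nodes by increasing distance from 2:
2: 0
12: 4.6  (via 2)
6: 9.7  (via 2)
3: 12.5  (via 12)
13: 14.4  (via 3)
7: 17.5  (via 13)
Shortest route: 2–12–3–13–7 = 17.5 m.

17.5 m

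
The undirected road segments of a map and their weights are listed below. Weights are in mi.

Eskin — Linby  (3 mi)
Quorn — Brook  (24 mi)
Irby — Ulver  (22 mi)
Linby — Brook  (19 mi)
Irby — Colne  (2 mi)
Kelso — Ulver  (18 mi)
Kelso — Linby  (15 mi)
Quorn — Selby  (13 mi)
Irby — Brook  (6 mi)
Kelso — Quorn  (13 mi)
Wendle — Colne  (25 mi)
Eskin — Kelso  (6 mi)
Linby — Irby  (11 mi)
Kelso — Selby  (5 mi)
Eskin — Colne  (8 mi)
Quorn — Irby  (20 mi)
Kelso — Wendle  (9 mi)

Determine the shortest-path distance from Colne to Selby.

19 mi

Shortest distances from Colne:
Colne: 0
Irby: 2  (via Colne)
Brook: 8  (via Irby)
Eskin: 8  (via Colne)
Linby: 11  (via Eskin)
Kelso: 14  (via Eskin)
Selby: 19  (via Kelso)
Shortest route: Colne → Eskin → Kelso → Selby = 19 mi.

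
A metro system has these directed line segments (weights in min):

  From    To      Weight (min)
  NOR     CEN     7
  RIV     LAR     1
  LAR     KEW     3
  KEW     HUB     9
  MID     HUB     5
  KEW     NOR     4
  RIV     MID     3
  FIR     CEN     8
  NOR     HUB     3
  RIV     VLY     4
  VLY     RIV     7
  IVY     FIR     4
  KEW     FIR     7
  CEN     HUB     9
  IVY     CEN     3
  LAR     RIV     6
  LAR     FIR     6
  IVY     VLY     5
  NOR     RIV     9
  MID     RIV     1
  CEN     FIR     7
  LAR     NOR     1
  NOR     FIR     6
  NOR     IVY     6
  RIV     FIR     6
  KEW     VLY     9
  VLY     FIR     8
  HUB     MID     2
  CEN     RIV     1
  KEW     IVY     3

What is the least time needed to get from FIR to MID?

12 min

Enumerating some paths:
FIR - CEN - HUB - MID: 8+9+2 = 19
FIR - CEN - RIV - MID: 8+1+3 = 12
FIR - CEN - RIV - LAR - NOR - HUB - MID: 8+1+1+1+3+2 = 16
Cheapest is FIR - CEN - RIV - MID at 12 min.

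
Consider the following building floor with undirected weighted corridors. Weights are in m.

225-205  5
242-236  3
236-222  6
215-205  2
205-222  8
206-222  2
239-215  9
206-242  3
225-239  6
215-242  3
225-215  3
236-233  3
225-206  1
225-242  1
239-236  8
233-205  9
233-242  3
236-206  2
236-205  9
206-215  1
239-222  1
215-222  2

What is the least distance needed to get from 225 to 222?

3 m

Candidate routes:
225 - 206 - 215 - 222: 1+1+2 = 4
225 - 206 - 222: 1+2 = 3
225 - 215 - 222: 3+2 = 5
Cheapest is 225 - 206 - 222 at 3 m.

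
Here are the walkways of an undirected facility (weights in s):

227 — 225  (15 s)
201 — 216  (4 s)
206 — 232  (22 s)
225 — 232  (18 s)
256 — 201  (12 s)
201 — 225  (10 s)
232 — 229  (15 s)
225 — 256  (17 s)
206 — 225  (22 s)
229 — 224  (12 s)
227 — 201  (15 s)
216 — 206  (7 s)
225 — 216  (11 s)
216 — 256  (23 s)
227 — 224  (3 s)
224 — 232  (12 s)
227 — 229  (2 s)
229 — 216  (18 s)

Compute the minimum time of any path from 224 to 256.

Settle nodes by increasing distance from 224:
224: 0
227: 3  (via 224)
229: 5  (via 227)
232: 12  (via 224)
201: 18  (via 227)
225: 18  (via 227)
216: 22  (via 201)
206: 29  (via 216)
256: 30  (via 201)
Shortest route: 224–227–201–256 = 30 s.

30 s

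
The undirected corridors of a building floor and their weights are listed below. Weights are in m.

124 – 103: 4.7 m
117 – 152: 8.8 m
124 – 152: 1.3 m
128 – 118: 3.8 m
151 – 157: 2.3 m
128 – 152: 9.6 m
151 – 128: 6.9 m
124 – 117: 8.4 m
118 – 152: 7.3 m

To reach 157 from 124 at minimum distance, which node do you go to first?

Enumerating some paths:
124 - 152 - 128 - 151 - 157: 1.3+9.6+6.9+2.3 = 20.1
124 - 152 - 118 - 128 - 151 - 157: 1.3+7.3+3.8+6.9+2.3 = 21.6
Cheapest is 124 - 152 - 128 - 151 - 157 at 20.1 m.
So from 124 the first move is to 152.

152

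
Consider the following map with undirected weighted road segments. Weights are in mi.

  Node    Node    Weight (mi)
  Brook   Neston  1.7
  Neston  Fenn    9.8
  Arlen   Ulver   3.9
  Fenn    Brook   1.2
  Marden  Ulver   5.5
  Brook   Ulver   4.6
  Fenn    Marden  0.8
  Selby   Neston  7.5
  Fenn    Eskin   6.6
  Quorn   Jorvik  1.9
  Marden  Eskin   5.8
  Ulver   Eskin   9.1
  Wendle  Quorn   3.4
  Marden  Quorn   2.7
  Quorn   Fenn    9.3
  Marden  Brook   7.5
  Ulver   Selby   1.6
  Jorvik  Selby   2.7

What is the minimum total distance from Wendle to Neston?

Settle nodes by increasing distance from Wendle:
Wendle: 0
Quorn: 3.4  (via Wendle)
Jorvik: 5.3  (via Quorn)
Marden: 6.1  (via Quorn)
Fenn: 6.9  (via Marden)
Selby: 8  (via Jorvik)
Brook: 8.1  (via Fenn)
Ulver: 9.6  (via Selby)
Neston: 9.8  (via Brook)
Shortest route: Wendle → Quorn → Marden → Fenn → Brook → Neston = 9.8 mi.

9.8 mi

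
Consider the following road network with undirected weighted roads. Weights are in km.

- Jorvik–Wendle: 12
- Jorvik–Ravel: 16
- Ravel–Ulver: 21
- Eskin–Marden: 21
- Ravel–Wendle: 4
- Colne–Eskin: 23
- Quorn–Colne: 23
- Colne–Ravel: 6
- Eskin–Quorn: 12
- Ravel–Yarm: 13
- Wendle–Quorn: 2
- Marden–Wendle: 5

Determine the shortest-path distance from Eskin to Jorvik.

26 km

Candidate routes:
Eskin - Colne - Ravel - Jorvik: 23+6+16 = 45
Eskin - Marden - Wendle - Jorvik: 21+5+12 = 38
Eskin - Quorn - Wendle - Jorvik: 12+2+12 = 26
Eskin - Quorn - Wendle - Ravel - Jorvik: 12+2+4+16 = 34
Cheapest is Eskin - Quorn - Wendle - Jorvik at 26 km.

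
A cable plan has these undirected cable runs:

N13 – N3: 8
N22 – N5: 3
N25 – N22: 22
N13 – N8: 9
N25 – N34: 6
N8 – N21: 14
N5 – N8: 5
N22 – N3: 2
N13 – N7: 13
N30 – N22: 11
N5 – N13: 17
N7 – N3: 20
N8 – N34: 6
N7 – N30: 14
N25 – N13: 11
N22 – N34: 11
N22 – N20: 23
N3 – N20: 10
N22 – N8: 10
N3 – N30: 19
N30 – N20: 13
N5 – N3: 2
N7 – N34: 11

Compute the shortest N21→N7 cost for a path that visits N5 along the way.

Best N21 to N5: N21–N8–N5 costing 19
Shortest N5→N7: N5–N3–N7 = 22
Total via N5: 19 + 22 = 41.

41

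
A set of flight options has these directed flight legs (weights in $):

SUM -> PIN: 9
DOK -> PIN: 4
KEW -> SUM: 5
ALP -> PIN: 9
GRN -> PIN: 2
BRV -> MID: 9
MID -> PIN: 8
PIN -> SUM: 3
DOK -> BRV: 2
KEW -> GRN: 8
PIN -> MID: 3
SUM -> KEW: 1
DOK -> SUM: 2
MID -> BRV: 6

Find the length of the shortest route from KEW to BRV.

Settle nodes by increasing distance from KEW:
KEW: 0
SUM: 5  (via KEW)
GRN: 8  (via KEW)
PIN: 10  (via GRN)
MID: 13  (via PIN)
BRV: 19  (via MID)
Shortest route: KEW → GRN → PIN → MID → BRV = $19.

$19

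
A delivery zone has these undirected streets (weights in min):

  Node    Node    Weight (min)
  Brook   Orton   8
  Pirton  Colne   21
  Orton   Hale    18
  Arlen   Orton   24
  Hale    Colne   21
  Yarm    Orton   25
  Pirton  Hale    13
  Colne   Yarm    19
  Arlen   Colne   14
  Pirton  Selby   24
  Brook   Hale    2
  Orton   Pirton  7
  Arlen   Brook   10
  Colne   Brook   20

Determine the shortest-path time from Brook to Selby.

Candidate routes:
Brook–Orton–Hale–Pirton–Selby: 8+18+13+24 = 63
Brook–Arlen–Orton–Pirton–Selby: 10+24+7+24 = 65
Brook–Hale–Pirton–Selby: 2+13+24 = 39
Brook–Hale–Orton–Pirton–Selby: 2+18+7+24 = 51
Cheapest is Brook–Hale–Pirton–Selby at 39 min.

39 min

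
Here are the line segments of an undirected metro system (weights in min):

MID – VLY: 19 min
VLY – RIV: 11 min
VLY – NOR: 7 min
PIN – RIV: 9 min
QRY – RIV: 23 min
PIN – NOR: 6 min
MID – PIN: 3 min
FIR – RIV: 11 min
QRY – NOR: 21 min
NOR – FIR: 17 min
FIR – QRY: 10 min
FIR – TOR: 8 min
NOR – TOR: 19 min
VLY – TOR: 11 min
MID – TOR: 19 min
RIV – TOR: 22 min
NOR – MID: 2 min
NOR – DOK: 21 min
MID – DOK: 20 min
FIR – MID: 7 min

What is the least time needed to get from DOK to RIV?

32 min

Enumerating some paths:
DOK → NOR → PIN → RIV: 21+6+9 = 36
DOK → NOR → MID → PIN → RIV: 21+2+3+9 = 35
DOK → MID → PIN → RIV: 20+3+9 = 32
DOK → MID → NOR → PIN → RIV: 20+2+6+9 = 37
Cheapest is DOK → MID → PIN → RIV at 32 min.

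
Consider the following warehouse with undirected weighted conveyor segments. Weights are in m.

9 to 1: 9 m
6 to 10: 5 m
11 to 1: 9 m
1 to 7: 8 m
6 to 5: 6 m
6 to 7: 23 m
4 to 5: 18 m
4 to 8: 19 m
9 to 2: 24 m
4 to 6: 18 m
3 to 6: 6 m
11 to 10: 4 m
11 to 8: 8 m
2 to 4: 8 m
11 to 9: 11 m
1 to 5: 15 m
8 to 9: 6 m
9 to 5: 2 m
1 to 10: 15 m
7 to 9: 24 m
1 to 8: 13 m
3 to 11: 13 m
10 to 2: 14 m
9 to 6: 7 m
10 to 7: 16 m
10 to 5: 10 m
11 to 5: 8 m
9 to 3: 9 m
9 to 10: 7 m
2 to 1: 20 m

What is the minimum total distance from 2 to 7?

Settle nodes by increasing distance from 2:
2: 0
4: 8  (via 2)
10: 14  (via 2)
11: 18  (via 10)
6: 19  (via 10)
1: 20  (via 2)
9: 21  (via 10)
5: 23  (via 9)
3: 25  (via 6)
8: 26  (via 11)
7: 28  (via 1)
Shortest route: 2–1–7 = 28 m.

28 m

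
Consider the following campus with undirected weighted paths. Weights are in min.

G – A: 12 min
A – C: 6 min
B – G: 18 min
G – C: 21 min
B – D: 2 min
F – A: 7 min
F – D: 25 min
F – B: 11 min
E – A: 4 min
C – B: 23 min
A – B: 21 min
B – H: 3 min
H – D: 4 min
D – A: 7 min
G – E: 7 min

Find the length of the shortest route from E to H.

15 min

Settle nodes by increasing distance from E:
E: 0
A: 4  (via E)
G: 7  (via E)
C: 10  (via A)
D: 11  (via A)
F: 11  (via A)
B: 13  (via D)
H: 15  (via D)
Shortest route: E → A → D → H = 15 min.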